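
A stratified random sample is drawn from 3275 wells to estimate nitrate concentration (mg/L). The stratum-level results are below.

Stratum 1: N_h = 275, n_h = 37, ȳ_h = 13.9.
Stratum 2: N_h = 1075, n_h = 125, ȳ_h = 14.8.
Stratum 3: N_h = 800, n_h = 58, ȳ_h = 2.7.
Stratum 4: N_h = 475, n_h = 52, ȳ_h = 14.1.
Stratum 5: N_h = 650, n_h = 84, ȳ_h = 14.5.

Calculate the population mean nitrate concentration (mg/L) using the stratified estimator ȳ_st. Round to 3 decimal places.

ȳ_st ≈ 11.608

N = Σ N_h = 3275. Stratum weights W_h = N_h/N.
ȳ_st = (275·13.9 + 1075·14.8 + 800·2.7 + 475·14.1 + 650·14.5) / 3275 = 11.60763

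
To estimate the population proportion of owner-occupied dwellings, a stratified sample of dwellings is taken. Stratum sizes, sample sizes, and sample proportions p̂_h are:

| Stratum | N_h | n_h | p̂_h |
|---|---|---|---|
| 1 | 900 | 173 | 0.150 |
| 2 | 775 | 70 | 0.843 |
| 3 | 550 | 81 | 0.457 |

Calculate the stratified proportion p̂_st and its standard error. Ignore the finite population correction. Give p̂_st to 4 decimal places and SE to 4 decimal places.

p̂_st ≈ 0.4673, SE ≈ 0.0233

N = 2225; stratum weights W_h = N_h/N.
p̂_st = Σ W_h p̂_h = (900·0.150 + 775·0.843 + 550·0.457)/2225 = 0.46727
V̂(p̂_st) = Σ W_h² p̂_h(1−p̂_h)/(n_h−1):
  stratum 1: (900/2225)²·0.150·0.850/172 = 0.000121285
  stratum 2: (775/2225)²·0.843·0.157/69 = 0.000232713
  stratum 3: (550/2225)²·0.457·0.543/80 = 0.000189536
V̂(p̂_st) = 0.000543534; SE = √V̂ = 0.0233138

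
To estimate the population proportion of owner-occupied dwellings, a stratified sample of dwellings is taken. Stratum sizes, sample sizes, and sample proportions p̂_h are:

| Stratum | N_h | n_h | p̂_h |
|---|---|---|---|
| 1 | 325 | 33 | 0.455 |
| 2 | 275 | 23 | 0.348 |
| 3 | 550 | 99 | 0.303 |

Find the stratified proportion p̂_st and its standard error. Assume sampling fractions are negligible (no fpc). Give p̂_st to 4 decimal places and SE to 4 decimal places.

N = 1150; stratum weights W_h = N_h/N.
p̂_st = Σ W_h p̂_h = (325·0.455 + 275·0.348 + 550·0.303)/1150 = 0.35672
V̂(p̂_st) = Σ W_h² p̂_h(1−p̂_h)/(n_h−1):
  stratum 1: (325/1150)²·0.455·0.545/32 = 0.000618912
  stratum 2: (275/1150)²·0.348·0.652/22 = 0.000589758
  stratum 3: (550/1150)²·0.303·0.697/98 = 0.000492923
V̂(p̂_st) = 0.00170159; SE = √V̂ = 0.0412504

p̂_st ≈ 0.3567, SE ≈ 0.0413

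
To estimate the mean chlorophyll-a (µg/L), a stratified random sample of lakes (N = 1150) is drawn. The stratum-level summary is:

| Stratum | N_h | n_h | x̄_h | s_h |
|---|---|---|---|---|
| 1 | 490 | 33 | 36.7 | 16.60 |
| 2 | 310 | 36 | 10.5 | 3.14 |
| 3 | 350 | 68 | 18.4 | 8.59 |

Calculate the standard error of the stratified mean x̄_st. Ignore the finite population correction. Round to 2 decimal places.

SE(x̄_st) ≈ 1.28

V̂(x̄_st) = Σ W_h² s_h²/n_h, with W_h = N_h/N and N = 1150:
  stratum 1: (490/1150)²·16.60²/33 = 1.516
  stratum 2: (310/1150)²·3.14²/36 = 0.0199014
  stratum 3: (350/1150)²·8.59²/68 = 0.100512
V̂(x̄_st) = 1.63641
SE(x̄_st) = √1.63641 = 1.27922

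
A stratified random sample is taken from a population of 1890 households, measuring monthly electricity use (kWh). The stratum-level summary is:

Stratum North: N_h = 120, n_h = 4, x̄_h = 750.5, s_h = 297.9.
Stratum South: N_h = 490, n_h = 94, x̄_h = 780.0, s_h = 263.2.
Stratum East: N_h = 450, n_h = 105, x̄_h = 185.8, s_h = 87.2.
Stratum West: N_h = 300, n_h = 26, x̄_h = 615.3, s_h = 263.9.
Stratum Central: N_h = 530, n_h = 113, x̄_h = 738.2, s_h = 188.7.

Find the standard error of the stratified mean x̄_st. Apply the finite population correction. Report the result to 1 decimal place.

V̂(x̄_st) = Σ W_h² (1 − n_h/N_h) s_h²/n_h, with W_h = N_h/N and N = 1890:
  stratum North: (120/1890)²·(1 − 4/120)·297.9²/4 = 86.4563
  stratum South: (490/1890)²·(1 − 94/490)·263.2²/94 = 40.0324
  stratum East: (450/1890)²·(1 − 105/450)·87.2²/105 = 3.1474
  stratum West: (300/1890)²·(1 − 26/300)·263.9²/26 = 61.6387
  stratum Central: (530/1890)²·(1 − 113/530)·188.7²/113 = 19.4964
V̂(x̄_st) = 210.771
SE(x̄_st) = √210.771 = 14.518

SE(x̄_st) ≈ 14.5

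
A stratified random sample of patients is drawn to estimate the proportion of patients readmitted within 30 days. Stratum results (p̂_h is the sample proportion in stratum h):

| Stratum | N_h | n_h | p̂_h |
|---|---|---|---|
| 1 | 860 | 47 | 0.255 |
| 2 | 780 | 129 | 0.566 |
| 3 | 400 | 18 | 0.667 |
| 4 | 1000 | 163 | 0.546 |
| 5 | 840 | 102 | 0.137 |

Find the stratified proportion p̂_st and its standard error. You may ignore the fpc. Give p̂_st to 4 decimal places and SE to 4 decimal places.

N = 3880; stratum weights W_h = N_h/N.
p̂_st = Σ W_h p̂_h = (860·0.255 + 780·0.566 + 400·0.667 + 1000·0.546 + 840·0.137)/3880 = 0.40945
V̂(p̂_st) = Σ W_h² p̂_h(1−p̂_h)/(n_h−1):
  stratum 1: (860/3880)²·0.255·0.745/46 = 0.000202895
  stratum 2: (780/3880)²·0.566·0.434/128 = 7.75572e-05
  stratum 3: (400/3880)²·0.667·0.333/17 = 0.00013886
  stratum 4: (1000/3880)²·0.546·0.454/162 = 0.000101641
  stratum 5: (840/3880)²·0.137·0.863/101 = 5.48662e-05
V̂(p̂_st) = 0.00057582; SE = √V̂ = 0.0239963

p̂_st ≈ 0.4094, SE ≈ 0.0240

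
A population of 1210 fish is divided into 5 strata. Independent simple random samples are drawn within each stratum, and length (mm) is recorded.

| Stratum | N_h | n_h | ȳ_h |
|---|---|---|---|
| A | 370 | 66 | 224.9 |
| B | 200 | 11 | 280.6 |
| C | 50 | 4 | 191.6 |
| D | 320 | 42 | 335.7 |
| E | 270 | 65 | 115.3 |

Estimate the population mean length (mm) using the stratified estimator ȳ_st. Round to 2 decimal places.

N = Σ N_h = 1210. Stratum weights W_h = N_h/N.
ȳ_st = (370·224.9 + 200·280.6 + 50·191.6 + 320·335.7 + 270·115.3) / 1210 = 237.5769

ȳ_st ≈ 237.58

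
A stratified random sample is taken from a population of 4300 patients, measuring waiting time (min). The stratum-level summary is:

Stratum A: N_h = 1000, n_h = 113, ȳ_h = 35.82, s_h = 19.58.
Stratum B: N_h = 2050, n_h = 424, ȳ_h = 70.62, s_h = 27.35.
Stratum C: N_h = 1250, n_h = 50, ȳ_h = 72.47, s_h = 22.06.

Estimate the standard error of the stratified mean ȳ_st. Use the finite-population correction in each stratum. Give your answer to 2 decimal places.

V̂(ȳ_st) = Σ W_h² (1 − n_h/N_h) s_h²/n_h, with W_h = N_h/N and N = 4300:
  stratum A: (1000/4300)²·(1 − 113/1000)·19.58²/113 = 0.162755
  stratum B: (2050/4300)²·(1 − 424/2050)·27.35²/424 = 0.318043
  stratum C: (1250/4300)²·(1 − 50/1250)·22.06²/50 = 0.789579
V̂(ȳ_st) = 1.27038
SE(ȳ_st) = √1.27038 = 1.12711

SE(ȳ_st) ≈ 1.13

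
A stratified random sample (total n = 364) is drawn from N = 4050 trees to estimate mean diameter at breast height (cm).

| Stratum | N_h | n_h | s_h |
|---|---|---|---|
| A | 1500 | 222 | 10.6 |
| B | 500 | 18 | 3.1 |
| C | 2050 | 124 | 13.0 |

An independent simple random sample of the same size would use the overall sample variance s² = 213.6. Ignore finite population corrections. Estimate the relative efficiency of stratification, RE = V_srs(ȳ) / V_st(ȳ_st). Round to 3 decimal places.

RE ≈ 1.375

V̂(ȳ_st) = Σ W_h² s_h²/n_h, with W_h = N_h/N and N = 4050:
  stratum A: (1500/4050)²·10.6²/222 = 0.0694275
  stratum B: (500/4050)²·3.1²/18 = 0.00813731
  stratum C: (2050/4050)²·13.0²/124 = 0.349191
V_st = 0.426755
V_srs = s²/n = 213.6/364 = 0.586813
Relative efficiency = V_srs / V_st = 0.586813/0.426755 = 1.3751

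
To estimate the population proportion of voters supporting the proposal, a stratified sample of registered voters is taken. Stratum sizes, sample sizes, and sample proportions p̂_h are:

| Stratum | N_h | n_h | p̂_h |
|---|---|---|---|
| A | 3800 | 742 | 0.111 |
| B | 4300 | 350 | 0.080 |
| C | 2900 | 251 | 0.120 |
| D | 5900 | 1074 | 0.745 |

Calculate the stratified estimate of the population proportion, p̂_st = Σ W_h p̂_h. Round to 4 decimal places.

N = 16900; stratum weights W_h = N_h/N.
p̂_st = Σ W_h p̂_h = (3800·0.111 + 4300·0.080 + 2900·0.120 + 5900·0.745)/16900 = 0.32599

p̂_st ≈ 0.3260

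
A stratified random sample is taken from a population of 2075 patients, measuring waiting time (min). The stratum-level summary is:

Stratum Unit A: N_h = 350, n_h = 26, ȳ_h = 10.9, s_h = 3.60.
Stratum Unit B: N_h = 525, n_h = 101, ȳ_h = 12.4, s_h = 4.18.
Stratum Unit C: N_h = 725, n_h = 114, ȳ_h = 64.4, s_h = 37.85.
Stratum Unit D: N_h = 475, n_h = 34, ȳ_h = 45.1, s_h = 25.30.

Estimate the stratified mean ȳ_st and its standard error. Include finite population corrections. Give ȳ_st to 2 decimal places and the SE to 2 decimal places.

ȳ_st = Σ W_h ȳ_h = (350·10.9 + 525·12.4 + 725·64.4 + 475·45.1)/2075 = 37.80120
V̂(ȳ_st) = Σ W_h² (1 − n_h/N_h) s_h²/n_h, with W_h = N_h/N and N = 2075:
  stratum Unit A: (350/2075)²·(1 − 26/350)·3.60²/26 = 0.0131283
  stratum Unit B: (525/2075)²·(1 − 101/525)·4.18²/101 = 0.00894376
  stratum Unit C: (725/2075)²·(1 − 114/725)·37.85²/114 = 1.29291
  stratum Unit D: (475/2075)²·(1 − 34/475)·25.30²/34 = 0.915921
V̂(ȳ_st) = 2.23091
SE(ȳ_st) = √2.23091 = 1.49362

ȳ_st ≈ 37.80, SE ≈ 1.49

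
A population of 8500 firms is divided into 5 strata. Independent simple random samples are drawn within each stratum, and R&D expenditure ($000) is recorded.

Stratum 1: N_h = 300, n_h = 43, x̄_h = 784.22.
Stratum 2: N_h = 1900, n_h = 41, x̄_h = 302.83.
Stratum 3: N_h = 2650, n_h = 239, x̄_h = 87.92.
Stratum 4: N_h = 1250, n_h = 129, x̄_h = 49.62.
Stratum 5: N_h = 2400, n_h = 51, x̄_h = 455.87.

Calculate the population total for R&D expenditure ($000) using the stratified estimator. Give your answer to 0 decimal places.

τ̂_st = Σ N_h x̄_h = 300·784.22 + 1900·302.83 + 2650·87.92 + 1250·49.62 + 2400·455.87 = 2199744

τ̂_st ≈ 2199744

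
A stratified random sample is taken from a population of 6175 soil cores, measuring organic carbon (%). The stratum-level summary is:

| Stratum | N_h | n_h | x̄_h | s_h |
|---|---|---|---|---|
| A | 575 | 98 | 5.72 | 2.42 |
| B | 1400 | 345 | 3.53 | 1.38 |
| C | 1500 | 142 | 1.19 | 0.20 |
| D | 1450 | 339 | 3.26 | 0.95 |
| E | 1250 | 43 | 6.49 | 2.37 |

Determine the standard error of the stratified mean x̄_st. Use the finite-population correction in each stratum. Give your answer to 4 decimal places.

V̂(x̄_st) = Σ W_h² (1 − n_h/N_h) s_h²/n_h, with W_h = N_h/N and N = 6175:
  stratum A: (575/6175)²·(1 − 98/575)·2.42²/98 = 0.00042985
  stratum B: (1400/6175)²·(1 − 345/1400)·1.38²/345 = 0.000213819
  stratum C: (1500/6175)²·(1 − 142/1500)·0.20²/142 = 1.50483e-05
  stratum D: (1450/6175)²·(1 − 339/1450)·0.95²/339 = 0.000112475
  stratum E: (1250/6175)²·(1 − 43/1250)·2.37²/43 = 0.00516858
V̂(x̄_st) = 0.00593978
SE(x̄_st) = √0.00593978 = 0.0770699

SE(x̄_st) ≈ 0.0771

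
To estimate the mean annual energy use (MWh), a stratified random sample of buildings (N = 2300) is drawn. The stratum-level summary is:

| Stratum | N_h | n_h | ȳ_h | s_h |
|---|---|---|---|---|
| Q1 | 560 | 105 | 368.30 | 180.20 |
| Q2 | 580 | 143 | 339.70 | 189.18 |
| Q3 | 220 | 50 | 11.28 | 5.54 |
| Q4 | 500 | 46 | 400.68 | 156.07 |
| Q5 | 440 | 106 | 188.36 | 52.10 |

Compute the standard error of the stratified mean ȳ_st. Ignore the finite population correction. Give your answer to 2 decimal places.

SE(ȳ_st) ≈ 7.76

V̂(ȳ_st) = Σ W_h² s_h²/n_h, with W_h = N_h/N and N = 2300:
  stratum Q1: (560/2300)²·180.20²/105 = 18.3333
  stratum Q2: (580/2300)²·189.18²/143 = 15.9153
  stratum Q3: (220/2300)²·5.54²/50 = 0.00561616
  stratum Q4: (500/2300)²·156.07²/46 = 25.0245
  stratum Q5: (440/2300)²·52.10²/106 = 0.937172
V̂(ȳ_st) = 60.2159
SE(ȳ_st) = √60.2159 = 7.75989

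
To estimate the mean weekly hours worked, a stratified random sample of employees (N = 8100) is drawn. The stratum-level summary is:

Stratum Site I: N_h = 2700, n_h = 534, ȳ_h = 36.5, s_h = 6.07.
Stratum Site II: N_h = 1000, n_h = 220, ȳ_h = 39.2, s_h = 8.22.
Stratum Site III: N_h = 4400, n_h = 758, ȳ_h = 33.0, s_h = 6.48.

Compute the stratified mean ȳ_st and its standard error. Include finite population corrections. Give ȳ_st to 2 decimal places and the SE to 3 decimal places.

ȳ_st ≈ 34.93, SE ≈ 0.153

ȳ_st = Σ W_h ȳ_h = (2700·36.5 + 1000·39.2 + 4400·33.0)/8100 = 34.93210
V̂(ȳ_st) = Σ W_h² (1 − n_h/N_h) s_h²/n_h, with W_h = N_h/N and N = 8100:
  stratum Site I: (2700/8100)²·(1 − 534/2700)·6.07²/534 = 0.00615019
  stratum Site II: (1000/8100)²·(1 − 220/1000)·8.22²/220 = 0.00365128
  stratum Site III: (4400/8100)²·(1 − 758/4400)·6.48²/758 = 0.0135302
V̂(ȳ_st) = 0.0233316
SE(ȳ_st) = √0.0233316 = 0.152747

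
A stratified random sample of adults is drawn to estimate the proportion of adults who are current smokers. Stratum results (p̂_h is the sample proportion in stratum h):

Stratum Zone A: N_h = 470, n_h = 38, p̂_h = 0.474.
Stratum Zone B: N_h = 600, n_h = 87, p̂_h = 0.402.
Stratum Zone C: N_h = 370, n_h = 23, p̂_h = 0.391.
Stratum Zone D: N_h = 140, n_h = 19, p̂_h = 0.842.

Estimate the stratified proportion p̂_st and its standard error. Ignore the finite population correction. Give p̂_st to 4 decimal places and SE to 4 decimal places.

N = 1580; stratum weights W_h = N_h/N.
p̂_st = Σ W_h p̂_h = (470·0.474 + 600·0.402 + 370·0.391 + 140·0.842)/1580 = 0.45983
V̂(p̂_st) = Σ W_h² p̂_h(1−p̂_h)/(n_h−1):
  stratum Zone A: (470/1580)²·0.474·0.526/37 = 0.000596271
  stratum Zone B: (600/1580)²·0.402·0.598/86 = 0.000403104
  stratum Zone C: (370/1580)²·0.391·0.609/22 = 0.000593555
  stratum Zone D: (140/1580)²·0.842·0.158/18 = 5.80281e-05
V̂(p̂_st) = 0.00165096; SE = √V̂ = 0.040632

p̂_st ≈ 0.4598, SE ≈ 0.0406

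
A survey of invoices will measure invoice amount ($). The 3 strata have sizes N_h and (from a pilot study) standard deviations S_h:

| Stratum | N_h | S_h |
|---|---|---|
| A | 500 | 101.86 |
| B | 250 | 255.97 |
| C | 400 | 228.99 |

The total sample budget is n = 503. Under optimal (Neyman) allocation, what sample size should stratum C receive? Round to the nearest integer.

Neyman allocation: n_h = n · N_h S_h / Σ N_i S_i, with n = 503.
  stratum A: N_h·S_h = 500·101.86 = 50930.00
  stratum B: N_h·S_h = 250·255.97 = 63992.50
  stratum C: N_h·S_h = 400·228.99 = 91596.00
Σ N_h S_h = 206518.50
n for stratum C = 503·91596.00/206518.50 = 223.093 → 223

223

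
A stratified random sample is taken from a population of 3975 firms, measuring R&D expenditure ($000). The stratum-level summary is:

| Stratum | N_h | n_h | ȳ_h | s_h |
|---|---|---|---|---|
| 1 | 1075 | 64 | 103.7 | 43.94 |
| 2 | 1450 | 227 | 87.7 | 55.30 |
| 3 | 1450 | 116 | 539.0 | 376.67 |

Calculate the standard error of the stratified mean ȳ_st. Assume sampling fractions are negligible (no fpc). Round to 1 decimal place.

SE(ȳ_st) ≈ 12.9

V̂(ȳ_st) = Σ W_h² s_h²/n_h, with W_h = N_h/N and N = 3975:
  stratum 1: (1075/3975)²·43.94²/64 = 2.20639
  stratum 2: (1450/3975)²·55.30²/227 = 1.79261
  stratum 3: (1450/3975)²·376.67²/116 = 162.752
V̂(ȳ_st) = 166.751
SE(ȳ_st) = √166.751 = 12.9132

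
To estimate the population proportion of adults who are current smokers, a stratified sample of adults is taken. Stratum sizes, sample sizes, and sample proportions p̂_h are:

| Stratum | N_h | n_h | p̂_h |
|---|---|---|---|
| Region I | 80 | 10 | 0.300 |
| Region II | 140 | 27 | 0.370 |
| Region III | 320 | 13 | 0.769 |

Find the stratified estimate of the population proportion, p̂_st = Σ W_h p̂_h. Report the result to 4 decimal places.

p̂_st ≈ 0.5961

N = 540; stratum weights W_h = N_h/N.
p̂_st = Σ W_h p̂_h = (80·0.300 + 140·0.370 + 320·0.769)/540 = 0.59607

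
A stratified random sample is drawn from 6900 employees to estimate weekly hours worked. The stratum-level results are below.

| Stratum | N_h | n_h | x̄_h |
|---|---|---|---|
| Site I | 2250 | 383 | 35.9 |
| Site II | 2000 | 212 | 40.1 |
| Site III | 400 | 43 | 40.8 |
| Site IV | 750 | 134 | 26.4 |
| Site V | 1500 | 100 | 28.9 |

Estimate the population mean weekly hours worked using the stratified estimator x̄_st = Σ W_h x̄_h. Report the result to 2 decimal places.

N = Σ N_h = 6900. Stratum weights W_h = N_h/N.
x̄_st = (2250·35.9 + 2000·40.1 + 400·40.8 + 750·26.4 + 1500·28.9) / 6900 = 34.8471

x̄_st ≈ 34.85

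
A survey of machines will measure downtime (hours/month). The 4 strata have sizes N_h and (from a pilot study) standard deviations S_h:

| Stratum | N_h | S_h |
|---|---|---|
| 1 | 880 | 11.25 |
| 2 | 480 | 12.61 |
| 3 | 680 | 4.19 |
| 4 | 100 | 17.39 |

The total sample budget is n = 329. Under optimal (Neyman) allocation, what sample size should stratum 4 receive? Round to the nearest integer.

Neyman allocation: n_h = n · N_h S_h / Σ N_i S_i, with n = 329.
  stratum 1: N_h·S_h = 880·11.25 = 9900.00
  stratum 2: N_h·S_h = 480·12.61 = 6052.80
  stratum 3: N_h·S_h = 680·4.19 = 2849.20
  stratum 4: N_h·S_h = 100·17.39 = 1739.00
Σ N_h S_h = 20541.00
n for stratum 4 = 329·1739.00/20541.00 = 27.853 → 28

28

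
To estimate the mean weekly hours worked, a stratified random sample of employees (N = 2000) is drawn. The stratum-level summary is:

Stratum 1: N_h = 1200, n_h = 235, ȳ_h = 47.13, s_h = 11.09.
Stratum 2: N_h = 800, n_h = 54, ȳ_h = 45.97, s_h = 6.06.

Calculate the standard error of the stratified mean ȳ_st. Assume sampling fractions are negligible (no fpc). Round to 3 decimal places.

SE(ȳ_st) ≈ 0.545

V̂(ȳ_st) = Σ W_h² s_h²/n_h, with W_h = N_h/N and N = 2000:
  stratum 1: (1200/2000)²·11.09²/235 = 0.188407
  stratum 2: (800/2000)²·6.06²/54 = 0.108811
V̂(ȳ_st) = 0.297218
SE(ȳ_st) = √0.297218 = 0.545177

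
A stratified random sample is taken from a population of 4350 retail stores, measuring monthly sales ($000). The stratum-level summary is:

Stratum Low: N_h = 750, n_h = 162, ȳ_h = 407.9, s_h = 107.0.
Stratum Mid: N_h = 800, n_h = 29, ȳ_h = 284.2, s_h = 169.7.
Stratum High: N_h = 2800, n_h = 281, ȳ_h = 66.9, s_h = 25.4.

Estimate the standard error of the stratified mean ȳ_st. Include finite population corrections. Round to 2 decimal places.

SE(ȳ_st) ≈ 5.91

V̂(ȳ_st) = Σ W_h² (1 − n_h/N_h) s_h²/n_h, with W_h = N_h/N and N = 4350:
  stratum Low: (750/4350)²·(1 − 162/750)·107.0²/162 = 1.64707
  stratum Mid: (800/4350)²·(1 − 29/800)·169.7²/29 = 32.3692
  stratum High: (2800/4350)²·(1 − 281/2800)·25.4²/281 = 0.855793
V̂(ȳ_st) = 34.872
SE(ȳ_st) = √34.872 = 5.90525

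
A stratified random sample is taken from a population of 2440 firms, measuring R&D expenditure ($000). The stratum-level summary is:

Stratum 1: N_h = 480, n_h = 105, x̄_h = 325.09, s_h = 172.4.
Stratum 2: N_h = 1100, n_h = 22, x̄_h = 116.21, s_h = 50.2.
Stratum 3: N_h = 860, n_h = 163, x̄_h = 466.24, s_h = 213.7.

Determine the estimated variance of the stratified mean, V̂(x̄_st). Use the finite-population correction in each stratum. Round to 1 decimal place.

V̂(x̄_st) = Σ W_h² (1 − n_h/N_h) s_h²/n_h, with W_h = N_h/N and N = 2440:
  stratum 1: (480/2440)²·(1 − 105/480)·172.4²/105 = 8.55811
  stratum 2: (1100/2440)²·(1 − 22/1100)·50.2²/22 = 22.8148
  stratum 3: (860/2440)²·(1 − 163/860)·213.7²/163 = 28.208
V̂(x̄_st) = 59.581

V̂(x̄_st) ≈ 59.6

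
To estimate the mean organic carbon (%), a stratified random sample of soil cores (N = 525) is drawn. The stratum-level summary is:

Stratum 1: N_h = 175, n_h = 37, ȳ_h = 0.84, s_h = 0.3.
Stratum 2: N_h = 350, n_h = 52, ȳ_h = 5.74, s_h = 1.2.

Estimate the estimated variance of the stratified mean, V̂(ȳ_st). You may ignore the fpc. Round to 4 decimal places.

V̂(ȳ_st) = Σ W_h² s_h²/n_h, with W_h = N_h/N and N = 525:
  stratum 1: (175/525)²·0.3²/37 = 0.00027027
  stratum 2: (350/525)²·1.2²/52 = 0.0123077
V̂(ȳ_st) = 0.012578

V̂(ȳ_st) ≈ 0.0126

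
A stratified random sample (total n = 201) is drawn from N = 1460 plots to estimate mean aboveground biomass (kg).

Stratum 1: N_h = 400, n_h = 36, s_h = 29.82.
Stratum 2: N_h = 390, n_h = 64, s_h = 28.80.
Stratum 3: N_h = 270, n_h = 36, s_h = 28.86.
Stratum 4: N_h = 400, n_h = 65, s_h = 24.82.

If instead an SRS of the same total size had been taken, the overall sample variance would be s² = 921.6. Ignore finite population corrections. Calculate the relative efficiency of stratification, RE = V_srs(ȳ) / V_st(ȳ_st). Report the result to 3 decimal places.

V̂(ȳ_st) = Σ W_h² s_h²/n_h, with W_h = N_h/N and N = 1460:
  stratum 1: (400/1460)²·29.82²/36 = 1.85407
  stratum 2: (390/1460)²·28.80²/64 = 0.924759
  stratum 3: (270/1460)²·28.86²/36 = 0.791247
  stratum 4: (400/1460)²·24.82²/65 = 0.711385
V_st = 4.28146
V_srs = s²/n = 921.6/201 = 4.58507
Relative efficiency = V_srs / V_st = 4.58507/4.28146 = 1.0709

RE ≈ 1.071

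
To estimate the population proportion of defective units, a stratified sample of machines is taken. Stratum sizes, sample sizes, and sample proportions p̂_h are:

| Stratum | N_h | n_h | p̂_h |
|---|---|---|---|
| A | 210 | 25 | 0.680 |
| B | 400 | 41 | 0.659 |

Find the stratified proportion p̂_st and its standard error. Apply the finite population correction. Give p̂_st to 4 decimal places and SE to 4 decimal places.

p̂_st ≈ 0.6662, SE ≈ 0.0558

N = 610; stratum weights W_h = N_h/N.
p̂_st = Σ W_h p̂_h = (210·0.680 + 400·0.659)/610 = 0.66623
V̂(p̂_st) = Σ W_h² (1 − n_h/N_h) p̂_h(1−p̂_h)/(n_h−1):
  stratum A: (210/610)²·(1 − 25/210)·0.680·0.320/24 = 0.000946627
  stratum B: (400/610)²·(1 − 41/400)·0.659·0.341/40 = 0.00216808
V̂(p̂_st) = 0.0031147; SE = √V̂ = 0.0558095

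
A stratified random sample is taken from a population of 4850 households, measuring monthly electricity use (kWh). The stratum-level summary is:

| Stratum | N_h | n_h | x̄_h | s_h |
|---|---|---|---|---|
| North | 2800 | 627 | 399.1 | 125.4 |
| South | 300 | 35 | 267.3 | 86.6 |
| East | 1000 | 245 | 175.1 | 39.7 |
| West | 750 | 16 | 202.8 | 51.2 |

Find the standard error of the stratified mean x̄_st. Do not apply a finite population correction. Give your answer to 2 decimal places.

SE(x̄_st) ≈ 3.66

V̂(x̄_st) = Σ W_h² s_h²/n_h, with W_h = N_h/N and N = 4850:
  stratum North: (2800/4850)²·125.4²/627 = 8.35911
  stratum South: (300/4850)²·86.6²/35 = 0.819836
  stratum East: (1000/4850)²·39.7²/245 = 0.273484
  stratum West: (750/4850)²·51.2²/16 = 3.91795
V̂(x̄_st) = 13.3704
SE(x̄_st) = √13.3704 = 3.65655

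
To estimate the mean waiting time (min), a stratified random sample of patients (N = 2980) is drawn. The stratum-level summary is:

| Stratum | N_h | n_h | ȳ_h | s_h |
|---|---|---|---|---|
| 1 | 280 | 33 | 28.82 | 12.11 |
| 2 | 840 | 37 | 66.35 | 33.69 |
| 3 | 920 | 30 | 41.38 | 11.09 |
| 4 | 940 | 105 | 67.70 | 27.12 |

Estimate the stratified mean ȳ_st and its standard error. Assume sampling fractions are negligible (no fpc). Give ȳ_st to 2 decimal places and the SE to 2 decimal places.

ȳ_st = Σ W_h ȳ_h = (280·28.82 + 840·66.35 + 920·41.38 + 940·67.70)/2980 = 55.54067
V̂(ȳ_st) = Σ W_h² s_h²/n_h, with W_h = N_h/N and N = 2980:
  stratum 1: (280/2980)²·12.11²/33 = 0.0392336
  stratum 2: (840/2980)²·33.69²/37 = 2.4374
  stratum 3: (920/2980)²·11.09²/30 = 0.390737
  stratum 4: (940/2980)²·27.12²/105 = 0.696969
V̂(ȳ_st) = 3.56434
SE(ȳ_st) = √3.56434 = 1.88795

ȳ_st ≈ 55.54, SE ≈ 1.89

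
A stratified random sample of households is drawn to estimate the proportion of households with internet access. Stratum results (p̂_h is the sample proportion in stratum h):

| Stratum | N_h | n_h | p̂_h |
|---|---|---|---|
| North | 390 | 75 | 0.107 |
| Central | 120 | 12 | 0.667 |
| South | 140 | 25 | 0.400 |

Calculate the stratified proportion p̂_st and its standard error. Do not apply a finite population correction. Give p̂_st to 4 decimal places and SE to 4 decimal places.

p̂_st ≈ 0.2735, SE ≈ 0.0402

N = 650; stratum weights W_h = N_h/N.
p̂_st = Σ W_h p̂_h = (390·0.107 + 120·0.667 + 140·0.400)/650 = 0.27349
V̂(p̂_st) = Σ W_h² p̂_h(1−p̂_h)/(n_h−1):
  stratum North: (390/650)²·0.107·0.893/74 = 0.000464843
  stratum Central: (120/650)²·0.667·0.333/11 = 0.000688198
  stratum South: (140/650)²·0.400·0.600/24 = 0.000463905
V̂(p̂_st) = 0.00161695; SE = √V̂ = 0.0402113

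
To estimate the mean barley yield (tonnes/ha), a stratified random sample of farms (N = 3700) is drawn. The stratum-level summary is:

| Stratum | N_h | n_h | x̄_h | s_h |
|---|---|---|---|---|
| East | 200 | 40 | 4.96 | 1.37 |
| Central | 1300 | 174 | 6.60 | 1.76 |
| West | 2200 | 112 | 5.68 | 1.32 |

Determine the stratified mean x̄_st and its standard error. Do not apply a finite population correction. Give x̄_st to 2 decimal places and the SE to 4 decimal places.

x̄_st ≈ 5.96, SE ≈ 0.0885

x̄_st = Σ W_h x̄_h = (200·4.96 + 1300·6.60 + 2200·5.68)/3700 = 5.96432
V̂(x̄_st) = Σ W_h² s_h²/n_h, with W_h = N_h/N and N = 3700:
  stratum East: (200/3700)²·1.37²/40 = 0.0001371
  stratum Central: (1300/3700)²·1.76²/174 = 0.00219765
  stratum West: (2200/3700)²·1.32²/112 = 0.00550011
V̂(x̄_st) = 0.00783487
SE(x̄_st) = √0.00783487 = 0.0885148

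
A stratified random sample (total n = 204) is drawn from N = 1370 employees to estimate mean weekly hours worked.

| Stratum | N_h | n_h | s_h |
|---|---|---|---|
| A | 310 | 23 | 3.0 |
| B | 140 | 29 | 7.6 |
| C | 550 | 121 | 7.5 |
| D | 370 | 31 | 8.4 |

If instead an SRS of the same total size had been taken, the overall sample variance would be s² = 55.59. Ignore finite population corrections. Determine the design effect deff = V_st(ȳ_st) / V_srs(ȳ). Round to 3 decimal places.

deff ≈ 1.034

V̂(ȳ_st) = Σ W_h² s_h²/n_h, with W_h = N_h/N and N = 1370:
  stratum A: (310/1370)²·3.0²/23 = 0.0200353
  stratum B: (140/1370)²·7.6²/29 = 0.0207991
  stratum C: (550/1370)²·7.5²/121 = 0.0749241
  stratum D: (370/1370)²·8.4²/31 = 0.16602
V_st = 0.281778
V_srs = s²/n = 55.59/204 = 0.2725
deff = V_st / V_srs = 0.281778/0.2725 = 1.0340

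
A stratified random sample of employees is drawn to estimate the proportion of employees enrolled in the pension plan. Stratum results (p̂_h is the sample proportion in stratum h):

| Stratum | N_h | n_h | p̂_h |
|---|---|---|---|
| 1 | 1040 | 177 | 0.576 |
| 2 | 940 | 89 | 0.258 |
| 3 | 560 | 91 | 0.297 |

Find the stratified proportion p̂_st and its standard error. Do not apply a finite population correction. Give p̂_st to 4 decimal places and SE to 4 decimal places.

p̂_st ≈ 0.3968, SE ≈ 0.0254

N = 2540; stratum weights W_h = N_h/N.
p̂_st = Σ W_h p̂_h = (1040·0.576 + 940·0.258 + 560·0.297)/2540 = 0.39680
V̂(p̂_st) = Σ W_h² p̂_h(1−p̂_h)/(n_h−1):
  stratum 1: (1040/2540)²·0.576·0.424/176 = 0.000232635
  stratum 2: (940/2540)²·0.258·0.742/88 = 0.00029794
  stratum 3: (560/2540)²·0.297·0.703/90 = 0.000112766
V̂(p̂_st) = 0.000643341; SE = √V̂ = 0.0253642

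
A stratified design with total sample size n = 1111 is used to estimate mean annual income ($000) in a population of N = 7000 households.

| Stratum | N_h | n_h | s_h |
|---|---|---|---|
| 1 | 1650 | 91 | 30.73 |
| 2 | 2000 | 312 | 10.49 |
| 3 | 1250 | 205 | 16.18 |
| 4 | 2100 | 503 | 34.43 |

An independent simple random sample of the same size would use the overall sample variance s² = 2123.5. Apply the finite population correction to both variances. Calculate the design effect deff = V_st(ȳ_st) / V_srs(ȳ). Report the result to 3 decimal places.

V̂(ȳ_st) = Σ W_h² (1 − n_h/N_h) s_h²/n_h, with W_h = N_h/N and N = 7000:
  stratum 1: (1650/7000)²·(1 − 91/1650)·30.73²/91 = 0.544776
  stratum 2: (2000/7000)²·(1 − 312/2000)·10.49²/312 = 0.0242998
  stratum 3: (1250/7000)²·(1 − 205/1250)·16.18²/205 = 0.0340434
  stratum 4: (2100/7000)²·(1 − 503/2100)·34.43²/503 = 0.1613
V_st = 0.764419
V_srs = (1 − 1111/7000)·2123.5/1111 = 1.60798
deff = V_st / V_srs = 0.764419/1.60798 = 0.4754

deff ≈ 0.475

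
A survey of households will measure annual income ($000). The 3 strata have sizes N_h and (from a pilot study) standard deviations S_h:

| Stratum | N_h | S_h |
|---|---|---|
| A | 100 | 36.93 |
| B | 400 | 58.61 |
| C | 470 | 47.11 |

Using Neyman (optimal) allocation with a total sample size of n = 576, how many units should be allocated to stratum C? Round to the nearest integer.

Neyman allocation: n_h = n · N_h S_h / Σ N_i S_i, with n = 576.
  stratum A: N_h·S_h = 100·36.93 = 3693.00
  stratum B: N_h·S_h = 400·58.61 = 23444.00
  stratum C: N_h·S_h = 470·47.11 = 22141.70
Σ N_h S_h = 49278.70
n for stratum C = 576·22141.70/49278.70 = 258.806 → 259

259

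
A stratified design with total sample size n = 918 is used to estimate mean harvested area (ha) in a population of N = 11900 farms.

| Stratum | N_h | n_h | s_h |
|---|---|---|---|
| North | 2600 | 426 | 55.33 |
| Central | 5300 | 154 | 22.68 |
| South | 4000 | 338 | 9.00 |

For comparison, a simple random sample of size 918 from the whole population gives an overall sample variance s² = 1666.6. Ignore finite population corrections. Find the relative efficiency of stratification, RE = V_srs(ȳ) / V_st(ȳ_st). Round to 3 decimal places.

RE ≈ 1.758

V̂(ȳ_st) = Σ W_h² s_h²/n_h, with W_h = N_h/N and N = 11900:
  stratum North: (2600/11900)²·55.33²/426 = 0.343056
  stratum Central: (5300/11900)²·22.68²/154 = 0.662557
  stratum South: (4000/11900)²·9.00²/338 = 0.0270766
V_st = 1.03269
V_srs = s²/n = 1666.6/918 = 1.81547
Relative efficiency = V_srs / V_st = 1.81547/1.03269 = 1.7580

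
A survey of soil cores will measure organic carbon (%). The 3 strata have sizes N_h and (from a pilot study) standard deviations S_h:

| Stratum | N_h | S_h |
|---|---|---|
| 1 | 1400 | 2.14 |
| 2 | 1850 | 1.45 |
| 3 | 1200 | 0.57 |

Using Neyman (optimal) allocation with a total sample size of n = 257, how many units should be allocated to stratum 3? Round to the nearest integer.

Neyman allocation: n_h = n · N_h S_h / Σ N_i S_i, with n = 257.
  stratum 1: N_h·S_h = 1400·2.14 = 2996.00
  stratum 2: N_h·S_h = 1850·1.45 = 2682.50
  stratum 3: N_h·S_h = 1200·0.57 = 684.00
Σ N_h S_h = 6362.50
n for stratum 3 = 257·684.00/6362.50 = 27.629 → 28

28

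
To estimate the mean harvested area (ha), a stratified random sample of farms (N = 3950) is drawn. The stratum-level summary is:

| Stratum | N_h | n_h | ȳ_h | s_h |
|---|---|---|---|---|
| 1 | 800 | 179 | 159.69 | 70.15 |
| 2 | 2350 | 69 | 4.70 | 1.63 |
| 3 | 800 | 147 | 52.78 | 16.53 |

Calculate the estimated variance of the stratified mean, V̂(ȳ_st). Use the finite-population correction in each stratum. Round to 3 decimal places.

V̂(ȳ_st) ≈ 0.951

V̂(ȳ_st) = Σ W_h² (1 − n_h/N_h) s_h²/n_h, with W_h = N_h/N and N = 3950:
  stratum 1: (800/3950)²·(1 − 179/800)·70.15²/179 = 0.875366
  stratum 2: (2350/3950)²·(1 − 69/2350)·1.63²/69 = 0.0132289
  stratum 3: (800/3950)²·(1 − 147/800)·16.53²/147 = 0.0622354
V̂(ȳ_st) = 0.95083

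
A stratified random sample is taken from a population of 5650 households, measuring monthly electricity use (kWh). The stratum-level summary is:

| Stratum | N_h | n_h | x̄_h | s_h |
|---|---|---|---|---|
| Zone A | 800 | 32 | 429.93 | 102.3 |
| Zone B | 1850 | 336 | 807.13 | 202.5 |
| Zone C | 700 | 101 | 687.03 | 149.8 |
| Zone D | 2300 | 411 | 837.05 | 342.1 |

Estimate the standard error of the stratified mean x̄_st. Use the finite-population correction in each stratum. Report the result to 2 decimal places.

V̂(x̄_st) = Σ W_h² (1 − n_h/N_h) s_h²/n_h, with W_h = N_h/N and N = 5650:
  stratum Zone A: (800/5650)²·(1 − 32/800)·102.3²/32 = 6.29442
  stratum Zone B: (1850/5650)²·(1 − 336/1850)·202.5²/336 = 10.7081
  stratum Zone C: (700/5650)²·(1 − 101/700)·149.8²/101 = 2.9183
  stratum Zone D: (2300/5650)²·(1 − 411/2300)·342.1²/411 = 38.755
V̂(x̄_st) = 58.6758
SE(x̄_st) = √58.6758 = 7.66001

SE(x̄_st) ≈ 7.66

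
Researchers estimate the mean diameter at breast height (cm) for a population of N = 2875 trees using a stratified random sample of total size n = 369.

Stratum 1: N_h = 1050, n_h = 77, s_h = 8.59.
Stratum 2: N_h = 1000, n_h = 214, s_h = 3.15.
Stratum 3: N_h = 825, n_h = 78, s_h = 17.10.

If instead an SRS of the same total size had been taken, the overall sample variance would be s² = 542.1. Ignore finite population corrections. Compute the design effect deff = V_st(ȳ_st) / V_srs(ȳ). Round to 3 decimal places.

deff ≈ 0.301

V̂(ȳ_st) = Σ W_h² s_h²/n_h, with W_h = N_h/N and N = 2875:
  stratum 1: (1050/2875)²·8.59²/77 = 0.12782
  stratum 2: (1000/2875)²·3.15²/214 = 0.0056096
  stratum 3: (825/2875)²·17.10²/78 = 0.308695
V_st = 0.442125
V_srs = s²/n = 542.1/369 = 1.46911
deff = V_st / V_srs = 0.442125/1.46911 = 0.3009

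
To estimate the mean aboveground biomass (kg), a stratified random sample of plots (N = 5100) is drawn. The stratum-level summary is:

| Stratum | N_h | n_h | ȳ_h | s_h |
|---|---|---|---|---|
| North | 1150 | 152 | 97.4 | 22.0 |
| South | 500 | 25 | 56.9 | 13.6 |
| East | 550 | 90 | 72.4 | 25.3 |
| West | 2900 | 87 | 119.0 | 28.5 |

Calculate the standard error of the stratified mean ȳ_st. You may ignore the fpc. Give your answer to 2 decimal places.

SE(ȳ_st) ≈ 1.83

V̂(ȳ_st) = Σ W_h² s_h²/n_h, with W_h = N_h/N and N = 5100:
  stratum North: (1150/5100)²·22.0²/152 = 0.161904
  stratum South: (500/5100)²·13.6²/25 = 0.0711111
  stratum East: (550/5100)²·25.3²/90 = 0.0827149
  stratum West: (2900/5100)²·28.5²/87 = 3.01874
V̂(ȳ_st) = 3.33447
SE(ȳ_st) = √3.33447 = 1.82605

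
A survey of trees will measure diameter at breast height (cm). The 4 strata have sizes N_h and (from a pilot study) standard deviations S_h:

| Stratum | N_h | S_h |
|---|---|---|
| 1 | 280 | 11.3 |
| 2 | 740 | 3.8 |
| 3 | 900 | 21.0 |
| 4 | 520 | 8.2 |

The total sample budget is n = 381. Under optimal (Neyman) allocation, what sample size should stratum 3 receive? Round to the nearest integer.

247

Neyman allocation: n_h = n · N_h S_h / Σ N_i S_i, with n = 381.
  stratum 1: N_h·S_h = 280·11.3 = 3164.00
  stratum 2: N_h·S_h = 740·3.8 = 2812.00
  stratum 3: N_h·S_h = 900·21.0 = 18900.00
  stratum 4: N_h·S_h = 520·8.2 = 4264.00
Σ N_h S_h = 29140.00
n for stratum 3 = 381·18900.00/29140.00 = 247.114 → 247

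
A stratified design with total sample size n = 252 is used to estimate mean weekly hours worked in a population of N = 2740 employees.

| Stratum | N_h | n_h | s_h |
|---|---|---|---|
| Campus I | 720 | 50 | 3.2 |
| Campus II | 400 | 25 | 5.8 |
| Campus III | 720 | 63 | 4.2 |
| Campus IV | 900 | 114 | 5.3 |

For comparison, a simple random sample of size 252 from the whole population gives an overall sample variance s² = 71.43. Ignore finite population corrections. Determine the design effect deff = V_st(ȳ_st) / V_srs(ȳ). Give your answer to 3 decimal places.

V̂(ȳ_st) = Σ W_h² s_h²/n_h, with W_h = N_h/N and N = 2740:
  stratum Campus I: (720/2740)²·3.2²/50 = 0.0141414
  stratum Campus II: (400/2740)²·5.8²/25 = 0.0286771
  stratum Campus III: (720/2740)²·4.2²/63 = 0.019334
  stratum Campus IV: (900/2740)²·5.3²/114 = 0.0265846
V_st = 0.0887372
V_srs = s²/n = 71.43/252 = 0.283452
deff = V_st / V_srs = 0.0887372/0.283452 = 0.3131

deff ≈ 0.313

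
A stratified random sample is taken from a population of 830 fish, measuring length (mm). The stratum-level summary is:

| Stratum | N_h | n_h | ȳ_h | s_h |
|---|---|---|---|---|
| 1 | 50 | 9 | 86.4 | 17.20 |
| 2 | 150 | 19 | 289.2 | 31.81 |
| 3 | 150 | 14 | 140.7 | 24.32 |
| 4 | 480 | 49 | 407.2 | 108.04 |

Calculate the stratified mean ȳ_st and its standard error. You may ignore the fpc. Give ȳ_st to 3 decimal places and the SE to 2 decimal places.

ȳ_st = Σ W_h ȳ_h = (50·86.4 + 150·289.2 + 150·140.7 + 480·407.2)/830 = 318.38675
V̂(ȳ_st) = Σ W_h² s_h²/n_h, with W_h = N_h/N and N = 830:
  stratum 1: (50/830)²·17.20²/9 = 0.119288
  stratum 2: (150/830)²·31.81²/19 = 1.7394
  stratum 3: (150/830)²·24.32²/14 = 1.37983
  stratum 4: (480/830)²·108.04²/49 = 79.6708
V̂(ȳ_st) = 82.9094
SE(ȳ_st) = √82.9094 = 9.10546

ȳ_st ≈ 318.387, SE ≈ 9.11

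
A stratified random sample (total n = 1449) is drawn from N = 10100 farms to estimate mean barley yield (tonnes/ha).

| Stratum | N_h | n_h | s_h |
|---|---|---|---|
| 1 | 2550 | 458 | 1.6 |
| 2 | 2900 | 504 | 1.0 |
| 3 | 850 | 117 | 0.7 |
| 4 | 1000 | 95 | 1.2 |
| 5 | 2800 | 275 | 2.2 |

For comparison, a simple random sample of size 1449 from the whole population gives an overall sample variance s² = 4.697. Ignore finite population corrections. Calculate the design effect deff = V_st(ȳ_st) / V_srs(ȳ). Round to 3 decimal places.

deff ≈ 0.633

V̂(ȳ_st) = Σ W_h² s_h²/n_h, with W_h = N_h/N and N = 10100:
  stratum 1: (2550/10100)²·1.6²/458 = 0.000356297
  stratum 2: (2900/10100)²·1.0²/504 = 0.000163577
  stratum 3: (850/10100)²·0.7²/117 = 2.96623e-05
  stratum 4: (1000/10100)²·1.2²/95 = 0.000148592
  stratum 5: (2800/10100)²·2.2²/275 = 0.00135265
V_st = 0.00205078
V_srs = s²/n = 4.697/1449 = 0.00324155
deff = V_st / V_srs = 0.00205078/0.00324155 = 0.6327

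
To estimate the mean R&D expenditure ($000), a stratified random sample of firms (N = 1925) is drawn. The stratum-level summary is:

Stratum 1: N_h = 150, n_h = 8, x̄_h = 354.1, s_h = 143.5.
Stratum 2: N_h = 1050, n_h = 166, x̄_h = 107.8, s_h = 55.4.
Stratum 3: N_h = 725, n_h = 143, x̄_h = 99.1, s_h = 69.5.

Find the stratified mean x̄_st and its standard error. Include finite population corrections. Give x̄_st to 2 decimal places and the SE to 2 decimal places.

x̄_st = Σ W_h x̄_h = (150·354.1 + 1050·107.8 + 725·99.1)/1925 = 123.71558
V̂(x̄_st) = Σ W_h² (1 − n_h/N_h) s_h²/n_h, with W_h = N_h/N and N = 1925:
  stratum 1: (150/1925)²·(1 − 8/150)·143.5²/8 = 14.7956
  stratum 2: (1050/1925)²·(1 − 166/1050)·55.4²/166 = 4.63118
  stratum 3: (725/1925)²·(1 − 143/725)·69.5²/143 = 3.84621
V̂(x̄_st) = 23.273
SE(x̄_st) = √23.273 = 4.82421

x̄_st ≈ 123.72, SE ≈ 4.82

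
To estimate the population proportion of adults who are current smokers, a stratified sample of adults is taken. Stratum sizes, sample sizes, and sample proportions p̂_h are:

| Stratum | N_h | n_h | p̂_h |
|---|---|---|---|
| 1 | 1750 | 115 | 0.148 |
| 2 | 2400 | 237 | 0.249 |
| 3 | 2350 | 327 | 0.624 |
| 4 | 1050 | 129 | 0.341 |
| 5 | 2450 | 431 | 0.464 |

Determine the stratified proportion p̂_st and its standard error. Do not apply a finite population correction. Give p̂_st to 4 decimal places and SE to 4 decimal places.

N = 10000; stratum weights W_h = N_h/N.
p̂_st = Σ W_h p̂_h = (1750·0.148 + 2400·0.249 + 2350·0.624 + 1050·0.341 + 2450·0.464)/10000 = 0.38178
V̂(p̂_st) = Σ W_h² p̂_h(1−p̂_h)/(n_h−1):
  stratum 1: (1750/10000)²·0.148·0.852/114 = 3.38745e-05
  stratum 2: (2400/10000)²·0.249·0.751/236 = 4.56404e-05
  stratum 3: (2350/10000)²·0.624·0.376/326 = 3.97457e-05
  stratum 4: (1050/10000)²·0.341·0.659/128 = 1.93557e-05
  stratum 5: (2450/10000)²·0.464·0.536/430 = 3.47173e-05
V̂(p̂_st) = 0.000173334; SE = √V̂ = 0.0131656

p̂_st ≈ 0.3818, SE ≈ 0.0132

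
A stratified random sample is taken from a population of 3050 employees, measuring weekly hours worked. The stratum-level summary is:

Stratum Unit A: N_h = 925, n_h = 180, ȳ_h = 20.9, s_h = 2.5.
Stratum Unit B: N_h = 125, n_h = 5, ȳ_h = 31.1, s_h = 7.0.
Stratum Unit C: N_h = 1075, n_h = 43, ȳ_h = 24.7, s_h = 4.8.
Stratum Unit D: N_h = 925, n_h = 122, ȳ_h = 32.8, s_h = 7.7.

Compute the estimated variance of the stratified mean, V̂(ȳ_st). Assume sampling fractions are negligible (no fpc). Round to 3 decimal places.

V̂(ȳ_st) = Σ W_h² s_h²/n_h, with W_h = N_h/N and N = 3050:
  stratum Unit A: (925/3050)²·2.5²/180 = 0.00319368
  stratum Unit B: (125/3050)²·7.0²/5 = 0.0164606
  stratum Unit C: (1075/3050)²·4.8²/43 = 0.0665628
  stratum Unit D: (925/3050)²·7.7²/122 = 0.0446998
V̂(ȳ_st) = 0.130917

V̂(ȳ_st) ≈ 0.131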